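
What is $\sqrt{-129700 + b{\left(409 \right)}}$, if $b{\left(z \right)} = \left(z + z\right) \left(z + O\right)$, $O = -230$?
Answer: $3 \sqrt{1858} \approx 129.31$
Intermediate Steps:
$b{\left(z \right)} = 2 z \left(-230 + z\right)$ ($b{\left(z \right)} = \left(z + z\right) \left(z - 230\right) = 2 z \left(-230 + z\right)$)
$\sqrt{-129700 + b{\left(409 \right)}} = \sqrt{-129700 + 2 \cdot 409 \left(-230 + 409\right)} = \sqrt{-129700 + 2 \cdot 409 \cdot 179} = \sqrt{-129700 + 146422} = \sqrt{16722} = 3 \sqrt{1858}$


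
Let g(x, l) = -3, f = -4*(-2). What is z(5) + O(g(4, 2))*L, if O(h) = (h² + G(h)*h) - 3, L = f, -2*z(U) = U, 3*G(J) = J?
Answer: 139/2 ≈ 69.500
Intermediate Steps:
f = 8
G(J) = J/3
z(U) = -U/2
L = 8
O(h) = -3 + 4*h²/3 (O(h) = (h² + (h/3)*h) - 3 = (h² + h²/3) - 3 = 4*h²/3 - 3 = -3 + 4*h²/3)
z(5) + O(g(4, 2))*L = -½*5 + (-3 + (4/3)*(-3)²)*8 = -5/2 + (-3 + (4/3)*9)*8 = -5/2 + (-3 + 12)*8 = -5/2 + 9*8 = -5/2 + 72 = 139/2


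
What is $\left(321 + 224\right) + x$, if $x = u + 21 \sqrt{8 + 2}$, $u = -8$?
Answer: $537 + 21 \sqrt{10} \approx 603.41$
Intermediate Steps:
$x = -8 + 21 \sqrt{10}$ ($x = -8 + 21 \sqrt{8 + 2} = -8 + 21 \sqrt{10} \approx 58.408$)
$\left(321 + 224\right) + x = \left(321 + 224\right) - \left(8 - 21 \sqrt{10}\right) = 545 - \left(8 - 21 \sqrt{10}\right) = 537 + 21 \sqrt{10}$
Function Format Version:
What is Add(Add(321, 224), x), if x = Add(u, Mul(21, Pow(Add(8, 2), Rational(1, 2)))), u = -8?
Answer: Add(537, Mul(21, Pow(10, Rational(1, 2)))) ≈ 603.41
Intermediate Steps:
x = Add(-8, Mul(21, Pow(10, Rational(1, 2)))) (x = Add(-8, Mul(21, Pow(Add(8, 2), Rational(1, 2)))) = Add(-8, Mul(21, Pow(10, Rational(1, 2)))) ≈ 58.408)
Add(Add(321, 224), x) = Add(Add(321, 224), Add(-8, Mul(21, Pow(10, Rational(1, 2))))) = Add(545, Add(-8, Mul(21, Pow(10, Rational(1, 2))))) = Add(537, Mul(21, Pow(10, Rational(1, 2))))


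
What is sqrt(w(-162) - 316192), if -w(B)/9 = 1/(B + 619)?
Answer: I*sqrt(66036387121)/457 ≈ 562.31*I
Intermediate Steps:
w(B) = -9/(619 + B) (w(B) = -9/(B + 619) = -9/(619 + B))
sqrt(w(-162) - 316192) = sqrt(-9/(619 - 162) - 316192) = sqrt(-9/457 - 316192) = sqrt(-144499753/457) = I*sqrt(66036387121)/457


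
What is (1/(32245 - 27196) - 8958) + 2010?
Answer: -35080451/5049 ≈ -6948.0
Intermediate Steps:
(1/(32245 - 27196) - 8958) + 2010 = (1/5049 - 8958) + 2010 = -45228941/5049 + 2010 = -35080451/5049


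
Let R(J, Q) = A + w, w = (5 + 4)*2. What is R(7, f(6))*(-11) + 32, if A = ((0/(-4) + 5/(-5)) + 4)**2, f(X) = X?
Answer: -265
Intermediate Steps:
A = 9 (A = ((0*(-1/4) + 5*(-1/5)) + 4)**2 = ((0 - 1) + 4)**2 = (-1 + 4)**2 = 3**2 = 9)
w = 18 (w = 9*2 = 18)
R(J, Q) = 27 (R(J, Q) = 9 + 18 = 27)
R(7, f(6))*(-11) + 32 = 27*(-11) + 32 = -297 + 32 = -265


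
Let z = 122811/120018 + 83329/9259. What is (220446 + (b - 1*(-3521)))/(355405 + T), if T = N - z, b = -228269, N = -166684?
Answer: -531175904436/23300493690259 ≈ -0.022797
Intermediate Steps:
z = 3712695657/370415554 (z = 122811*(1/120018) + 83329*(1/9259) = 40937/40006 + 83329/9259 = 3712695657/370415554 ≈ 10.023)
T = -61746058898593/370415554 (T = -166684 - 1*3712695657/370415554 = -166684 - 3712695657/370415554 = -61746058898593/370415554 ≈ -1.6669e+5)
(220446 + (b - 1*(-3521)))/(355405 + T) = (220446 + (-228269 - 1*(-3521)))/(355405 - 61746058898593/370415554) = (220446 + (-228269 + 3521))/(69901481070777/370415554) = (220446 - 224748)*(370415554/69901481070777) = -4302*370415554/69901481070777 = -531175904436/23300493690259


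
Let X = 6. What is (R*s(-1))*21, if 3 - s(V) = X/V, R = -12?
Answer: -2268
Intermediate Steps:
s(V) = 3 - 6/V
(R*s(-1))*21 = -12*(3 - 6/(-1))*21 = -12*(3 - 6*(-1))*21 = -12*(3 + 6)*21 = -12*9*21 = -108*21 = -2268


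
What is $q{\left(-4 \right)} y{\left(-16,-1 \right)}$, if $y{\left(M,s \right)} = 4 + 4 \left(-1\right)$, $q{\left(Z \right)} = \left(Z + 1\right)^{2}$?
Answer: $0$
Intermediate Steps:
$q{\left(Z \right)} = \left(1 + Z\right)^{2}$
$y{\left(M,s \right)} = 0$ ($y{\left(M,s \right)} = 4 - 4 = 0$)
$q{\left(-4 \right)} y{\left(-16,-1 \right)} = \left(1 - 4\right)^{2} \cdot 0 = \left(-3\right)^{2} \cdot 0 = 9 \cdot 0 = 0$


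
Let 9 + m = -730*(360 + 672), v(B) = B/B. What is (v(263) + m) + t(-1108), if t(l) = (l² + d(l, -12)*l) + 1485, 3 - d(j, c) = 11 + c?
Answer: 471349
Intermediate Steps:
d(j, c) = -8 - c (d(j, c) = 3 - (11 + c) = 3 + (-11 - c) = -8 - c)
v(B) = 1
t(l) = 1485 + l² + 4*l (t(l) = (l² + (-8 - 1*(-12))*l) + 1485 = (l² + (-8 + 12)*l) + 1485 = (l² + 4*l) + 1485 = 1485 + l² + 4*l)
m = -753369 (m = -9 - 730*(360 + 672) = -9 - 730*1032 = -9 - 753360 = -753369)
(v(263) + m) + t(-1108) = (1 - 753369) + (1485 + (-1108)² + 4*(-1108)) = -753368 + (1485 + 1227664 - 4432) = -753368 + 1224717 = 471349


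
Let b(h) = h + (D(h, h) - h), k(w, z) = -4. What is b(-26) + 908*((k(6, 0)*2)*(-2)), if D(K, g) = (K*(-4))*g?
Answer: 11824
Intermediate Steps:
D(K, g) = -4*K*g (D(K, g) = (-4*K)*g = -4*K*g)
b(h) = -4*h² (b(h) = h + (-4*h*h - h) = h + (-4*h² - h) = h + (-h - 4*h²) = -4*h²)
b(-26) + 908*((k(6, 0)*2)*(-2)) = -4*(-26)² + 908*(-4*2*(-2)) = -4*676 + 908*(-8*(-2)) = -2704 + 908*16 = -2704 + 14528 = 11824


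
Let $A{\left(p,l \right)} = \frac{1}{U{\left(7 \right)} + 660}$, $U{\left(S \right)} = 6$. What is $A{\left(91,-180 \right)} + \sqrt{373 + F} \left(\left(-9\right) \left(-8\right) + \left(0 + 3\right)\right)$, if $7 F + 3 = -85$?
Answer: $\frac{1}{666} + \frac{2175 \sqrt{21}}{7} \approx 1423.9$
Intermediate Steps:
$F = - \frac{88}{7}$ ($F = - \frac{3}{7} + \frac{1}{7} \left(-85\right) = - \frac{3}{7} - \frac{85}{7} = - \frac{88}{7} \approx -12.571$)
$A{\left(p,l \right)} = \frac{1}{666}$ ($A{\left(p,l \right)} = \frac{1}{6 + 660} = \frac{1}{666}$)
$A{\left(91,-180 \right)} + \sqrt{373 + F} \left(\left(-9\right) \left(-8\right) + \left(0 + 3\right)\right) = \frac{1}{666} + \sqrt{373 - \frac{88}{7}} \left(\left(-9\right) \left(-8\right) + \left(0 + 3\right)\right) = \frac{1}{666} + \sqrt{\frac{2523}{7}} \left(72 + 3\right) = \frac{1}{666} + \frac{29 \sqrt{21}}{7} \cdot 75 = \frac{1}{666} + \frac{2175 \sqrt{21}}{7}$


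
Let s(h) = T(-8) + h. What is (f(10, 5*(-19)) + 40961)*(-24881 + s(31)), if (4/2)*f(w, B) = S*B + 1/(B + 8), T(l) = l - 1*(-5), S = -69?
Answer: -3298377893/3 ≈ -1.0995e+9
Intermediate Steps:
T(l) = 5 + l (T(l) = l + 5 = 5 + l)
s(h) = -3 + h (s(h) = (5 - 8) + h = -3 + h)
f(w, B) = 1/(2*(8 + B)) - 69*B/2 (f(w, B) = (-69*B + 1/(B + 8))/2 = (-69*B + 1/(8 + B))/2 = (1/(8 + B) - 69*B)/2 = 1/(2*(8 + B)) - 69*B/2)
(f(10, 5*(-19)) + 40961)*(-24881 + s(31)) = ((1 - 2760*(-19) - 69*(5*(-19))²)/(2*(8 + 5*(-19))) + 40961)*(-24881 + (-3 + 31)) = ((1 - 552*(-95) - 69*(-95)²)/(2*(8 - 95)) + 40961)*(-24881 + 28) = ((½)*(1 + 52440 - 69*9025)/(-87) + 40961)*(-24853) = ((½)*(-1/87)*(1 + 52440 - 622725) + 40961)*(-24853) = ((½)*(-1/87)*(-570284) + 40961)*(-24853) = (285142/87 + 40961)*(-24853) = (3848749/87)*(-24853) = -3298377893/3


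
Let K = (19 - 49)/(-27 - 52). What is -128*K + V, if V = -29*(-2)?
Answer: 742/79 ≈ 9.3924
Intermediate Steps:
K = 30/79 (K = -30/(-79) = -30*(-1/79) = 30/79 ≈ 0.37975)
V = 58
-128*K + V = -128*30/79 + 58 = -3840/79 + 58 = 742/79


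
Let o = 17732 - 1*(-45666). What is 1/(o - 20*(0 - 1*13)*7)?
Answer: 1/65218 ≈ 1.5333e-5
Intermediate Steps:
o = 63398 (o = 17732 + 45666 = 63398)
1/(o - 20*(0 - 1*13)*7) = 1/(63398 - 20*(0 - 1*13)*7) = 1/(63398 - 20*(0 - 13)*7) = 1/(63398 - 20*(-13)*7) = 1/(63398 + 260*7) = 1/(63398 + 1820) = 1/65218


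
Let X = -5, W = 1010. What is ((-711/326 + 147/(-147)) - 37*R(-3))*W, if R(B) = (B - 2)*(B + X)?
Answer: -244176085/163 ≈ -1.4980e+6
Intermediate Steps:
R(B) = (-5 + B)*(-2 + B) (R(B) = (B - 2)*(B - 5) = (-2 + B)*(-5 + B) = (-5 + B)*(-2 + B))
((-711/326 + 147/(-147)) - 37*R(-3))*W = ((-711/326 + 147/(-147)) - 37*(10 + (-3)² - 7*(-3)))*1010 = ((-711*1/326 + 147*(-1/147)) - 37*(10 + 9 + 21))*1010 = ((-711/326 - 1) - 37*40)*1010 = (-1037/326 - 1480)*1010 = -483517/326*1010 = -244176085/163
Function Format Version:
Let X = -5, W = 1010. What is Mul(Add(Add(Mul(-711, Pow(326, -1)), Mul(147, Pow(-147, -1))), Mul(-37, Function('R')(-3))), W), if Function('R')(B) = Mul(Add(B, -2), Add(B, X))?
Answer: Rational(-244176085, 163) ≈ -1.4980e+6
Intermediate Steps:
Function('R')(B) = Mul(Add(-5, B), Add(-2, B)) (Function('R')(B) = Mul(Add(B, -2), Add(B, -5)) = Mul(Add(-2, B), Add(-5, B)) = Mul(Add(-5, B), Add(-2, B)))
Mul(Add(Add(Mul(-711, Pow(326, -1)), Mul(147, Pow(-147, -1))), Mul(-37, Function('R')(-3))), W) = Mul(Add(Add(Mul(-711, Pow(326, -1)), Mul(147, Pow(-147, -1))), Mul(-37, Add(10, Pow(-3, 2), Mul(-7, -3)))), 1010) = Mul(Add(Add(Mul(-711, Rational(1, 326)), Mul(147, Rational(-1, 147))), Mul(-37, Add(10, 9, 21))), 1010) = Mul(Add(Add(Rational(-711, 326), -1), Mul(-37, 40)), 1010) = Mul(Add(Rational(-1037, 326), -1480), 1010) = Mul(Rational(-483517, 326), 1010) = Rational(-244176085, 163)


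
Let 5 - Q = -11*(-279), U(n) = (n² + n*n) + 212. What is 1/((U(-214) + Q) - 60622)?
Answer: 1/28118 ≈ 3.5564e-5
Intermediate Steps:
U(n) = 212 + 2*n² (U(n) = (n² + n²) + 212 = 2*n² + 212 = 212 + 2*n²)
Q = -3064 (Q = 5 - (-11)*(-279) = 5 - 1*3069 = 5 - 3069 = -3064)
1/((U(-214) + Q) - 60622) = 1/(((212 + 2*(-214)²) - 3064) - 60622) = 1/(((212 + 2*45796) - 3064) - 60622) = 1/(((212 + 91592) - 3064) - 60622) = 1/((91804 - 3064) - 60622) = 1/(88740 - 60622) = 1/28118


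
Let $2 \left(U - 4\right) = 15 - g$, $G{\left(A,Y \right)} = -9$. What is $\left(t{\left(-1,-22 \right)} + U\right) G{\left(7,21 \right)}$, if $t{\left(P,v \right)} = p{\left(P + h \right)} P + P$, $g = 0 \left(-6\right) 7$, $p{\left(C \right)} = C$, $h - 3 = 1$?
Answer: $- \frac{135}{2} \approx -67.5$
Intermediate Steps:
$h = 4$ ($h = 3 + 1 = 4$)
$g = 0$ ($g = 0 \cdot 7 = 0$)
$t{\left(P,v \right)} = P + P \left(4 + P\right)$ ($t{\left(P,v \right)} = \left(P + 4\right) P + P = \left(4 + P\right) P + P = P \left(4 + P\right) + P = P + P \left(4 + P\right)$)
$U = \frac{23}{2}$ ($U = 4 + \frac{15 - 0}{2} = 4 + \frac{15 + 0}{2} = 4 + \frac{1}{2} \cdot 15 = 4 + \frac{15}{2} = \frac{23}{2} \approx 11.5$)
$\left(t{\left(-1,-22 \right)} + U\right) G{\left(7,21 \right)} = \left(- (5 - 1) + \frac{23}{2}\right) \left(-9\right) = \left(\left(-1\right) 4 + \frac{23}{2}\right) \left(-9\right) = \left(-4 + \frac{23}{2}\right) \left(-9\right) = \frac{15}{2} \left(-9\right) = - \frac{135}{2}$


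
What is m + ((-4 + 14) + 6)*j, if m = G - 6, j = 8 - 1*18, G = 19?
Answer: -147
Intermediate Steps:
j = -10 (j = 8 - 18 = -10)
m = 13 (m = 19 - 6 = 13)
m + ((-4 + 14) + 6)*j = 13 + ((-4 + 14) + 6)*(-10) = 13 + (10 + 6)*(-10) = 13 + 16*(-10) = 13 - 160 = -147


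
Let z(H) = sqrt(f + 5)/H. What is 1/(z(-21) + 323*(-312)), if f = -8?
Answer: -14814072/1492902919873 + 7*I*sqrt(3)/1492902919873 ≈ -9.923e-6 + 8.1213e-12*I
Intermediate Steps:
z(H) = I*sqrt(3)/H (z(H) = sqrt(-8 + 5)/H = sqrt(-3)/H = (I*sqrt(3))/H = I*sqrt(3)/H)
1/(z(-21) + 323*(-312)) = 1/(I*sqrt(3)/(-21) + 323*(-312)) = 1/(I*sqrt(3)*(-1/21) - 100776) = 1/(-I*sqrt(3)/21 - 100776) = 1/(-100776 - I*sqrt(3)/21)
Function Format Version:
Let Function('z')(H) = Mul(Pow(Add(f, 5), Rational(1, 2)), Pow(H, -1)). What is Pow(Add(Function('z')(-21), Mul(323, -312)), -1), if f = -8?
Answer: Add(Rational(-14814072, 1492902919873), Mul(Rational(7, 1492902919873), I, Pow(3, Rational(1, 2)))) ≈ Add(-9.9230e-6, Mul(8.1213e-12, I))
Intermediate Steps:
Function('z')(H) = Mul(I, Pow(3, Rational(1, 2)), Pow(H, -1)) (Function('z')(H) = Mul(Pow(Add(-8, 5), Rational(1, 2)), Pow(H, -1)) = Mul(Pow(-3, Rational(1, 2)), Pow(H, -1)) = Mul(Mul(I, Pow(3, Rational(1, 2))), Pow(H, -1)) = Mul(I, Pow(3, Rational(1, 2)), Pow(H, -1)))
Pow(Add(Function('z')(-21), Mul(323, -312)), -1) = Pow(Add(Mul(I, Pow(3, Rational(1, 2)), Pow(-21, -1)), Mul(323, -312)), -1) = Pow(Add(Mul(I, Pow(3, Rational(1, 2)), Rational(-1, 21)), -100776), -1) = Pow(Add(Mul(Rational(-1, 21), I, Pow(3, Rational(1, 2))), -100776), -1) = Pow(Add(-100776, Mul(Rational(-1, 21), I, Pow(3, Rational(1, 2)))), -1)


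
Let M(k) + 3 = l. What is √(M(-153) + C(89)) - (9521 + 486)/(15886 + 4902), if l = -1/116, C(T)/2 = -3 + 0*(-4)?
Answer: -10007/20788 + I*√30305/58 ≈ -0.48138 + 3.0014*I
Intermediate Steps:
C(T) = -6 (C(T) = 2*(-3 + 0*(-4)) = 2*(-3 + 0) = 2*(-3) = -6)
l = -1/116 (l = -1*1/116 = -1/116 ≈ -0.0086207)
M(k) = -349/116 (M(k) = -3 - 1/116 = -349/116)
√(M(-153) + C(89)) - (9521 + 486)/(15886 + 4902) = √(-349/116 - 6) - (9521 + 486)/(15886 + 4902) = √(-1045/116) - 10007/20788 = I*√30305/58 - 10007/20788 = -10007/20788 + I*√30305/58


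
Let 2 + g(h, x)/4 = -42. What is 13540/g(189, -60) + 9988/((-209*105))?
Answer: -6793027/87780 ≈ -77.387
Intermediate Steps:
g(h, x) = -176 (g(h, x) = -8 + 4*(-42) = -8 - 168 = -176)
13540/g(189, -60) + 9988/((-209*105)) = 13540/(-176) + 9988/((-209*105)) = 13540*(-1/176) + 9988/(-21945) = -3385/44 + 9988*(-1/21945) = -3385/44 - 908/1995 = -6793027/87780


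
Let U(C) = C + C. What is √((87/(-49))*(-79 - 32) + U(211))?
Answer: √30335/7 ≈ 24.881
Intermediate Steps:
U(C) = 2*C
√((87/(-49))*(-79 - 32) + U(211)) = √((87/(-49))*(-79 - 32) + 2*211) = √((87*(-1/49))*(-111) + 422) = √(-87/49*(-111) + 422) = √(9657/49 + 422) = √(30335/49) = √30335/7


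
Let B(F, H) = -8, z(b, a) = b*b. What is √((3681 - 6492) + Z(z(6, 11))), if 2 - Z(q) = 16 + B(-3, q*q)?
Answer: 3*I*√313 ≈ 53.075*I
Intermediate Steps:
z(b, a) = b²
Z(q) = -6 (Z(q) = 2 - (16 - 8) = 2 - 1*8 = 2 - 8 = -6)
√((3681 - 6492) + Z(z(6, 11))) = √((3681 - 6492) - 6) = √(-2811 - 6) = √(-2817) = 3*I*√313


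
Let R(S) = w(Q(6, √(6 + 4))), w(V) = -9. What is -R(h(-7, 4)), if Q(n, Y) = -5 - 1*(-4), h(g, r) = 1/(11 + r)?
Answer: 9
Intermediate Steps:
Q(n, Y) = -1 (Q(n, Y) = -5 + 4 = -1)
R(S) = -9
-R(h(-7, 4)) = -1*(-9) = 9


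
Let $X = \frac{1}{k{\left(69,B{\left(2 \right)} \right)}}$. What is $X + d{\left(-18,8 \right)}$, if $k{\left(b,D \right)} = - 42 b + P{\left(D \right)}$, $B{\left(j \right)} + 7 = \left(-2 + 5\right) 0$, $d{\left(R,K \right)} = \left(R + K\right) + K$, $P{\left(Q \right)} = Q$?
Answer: $- \frac{5811}{2905} \approx -2.0003$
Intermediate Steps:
$d{\left(R,K \right)} = R + 2 K$ ($d{\left(R,K \right)} = \left(K + R\right) + K = R + 2 K$)
$B{\left(j \right)} = -7$ ($B{\left(j \right)} = -7 + \left(-2 + 5\right) 0 = -7 + 3 \cdot 0 = -7 + 0 = -7$)
$k{\left(b,D \right)} = D - 42 b$ ($k{\left(b,D \right)} = - 42 b + D = D - 42 b$)
$X = - \frac{1}{2905}$ ($X = \frac{1}{-7 - 2898} = \frac{1}{-2905} = - \frac{1}{2905} \approx -0.00034423$)
$X + d{\left(-18,8 \right)} = - \frac{1}{2905} + \left(-18 + 2 \cdot 8\right) = - \frac{1}{2905} + \left(-18 + 16\right) = - \frac{1}{2905} - 2 = - \frac{5811}{2905}$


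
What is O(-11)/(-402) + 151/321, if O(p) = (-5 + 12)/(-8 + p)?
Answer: 385195/817266 ≈ 0.47132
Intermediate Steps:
O(p) = 7/(-8 + p)
O(-11)/(-402) + 151/321 = (7/(-8 - 11))/(-402) + 151/321 = (7/(-19))*(-1/402) + 151*(1/321) = (7*(-1/19))*(-1/402) + 151/321 = -7/19*(-1/402) + 151/321 = 7/7638 + 151/321 = 385195/817266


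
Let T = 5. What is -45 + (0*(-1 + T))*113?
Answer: -45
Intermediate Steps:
-45 + (0*(-1 + T))*113 = -45 + (0*(-1 + 5))*113 = -45 + (0*4)*113 = -45 + 0*113 = -45 + 0 = -45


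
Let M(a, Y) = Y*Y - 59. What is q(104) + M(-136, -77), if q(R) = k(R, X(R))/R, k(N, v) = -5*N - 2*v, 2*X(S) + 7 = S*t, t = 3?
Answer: 609655/104 ≈ 5862.1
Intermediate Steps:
X(S) = -7/2 + 3*S/2 (X(S) = -7/2 + (S*3)/2 = -7/2 + (3*S)/2 = -7/2 + 3*S/2)
M(a, Y) = -59 + Y**2 (M(a, Y) = Y**2 - 59 = -59 + Y**2)
q(R) = (7 - 8*R)/R (q(R) = (-5*R - 2*(-7/2 + 3*R/2))/R = (-5*R + (7 - 3*R))/R = (7 - 8*R)/R)
q(104) + M(-136, -77) = (-8 + 7/104) + (-59 + (-77)**2) = (-8 + 7*(1/104)) + (-59 + 5929) = (-8 + 7/104) + 5870 = -825/104 + 5870 = 609655/104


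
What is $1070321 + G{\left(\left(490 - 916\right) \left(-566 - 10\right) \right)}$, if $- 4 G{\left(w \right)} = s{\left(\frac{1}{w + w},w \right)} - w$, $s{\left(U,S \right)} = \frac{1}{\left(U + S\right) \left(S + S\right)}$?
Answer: $\frac{545094796603494979}{481675051012} \approx 1.1317 \cdot 10^{6}$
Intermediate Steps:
$s{\left(U,S \right)} = \frac{1}{2 S \left(S + U\right)}$ ($s{\left(U,S \right)} = \frac{1}{\left(S + U\right) 2 S} = \frac{1}{2 S \left(S + U\right)}$)
$G{\left(w \right)} = \frac{w}{4} - \frac{1}{8 w \left(w + \frac{1}{2 w}\right)}$ ($G{\left(w \right)} = - \frac{\frac{1}{2 w \left(w + \frac{1}{w + w}\right)} - w}{4} = - \frac{\frac{1}{2 w \left(w + \frac{1}{2 w}\right)} - w}{4} = - \frac{- w + \frac{1}{2 w \left(w + \frac{1}{2 w}\right)}}{4} = \frac{w}{4} - \frac{1}{8 w \left(w + \frac{1}{2 w}\right)}$)
$1070321 + G{\left(\left(490 - 916\right) \left(-566 - 10\right) \right)} = 1070321 + \frac{-1 + \left(490 - 916\right) \left(-566 - 10\right) + 2 \left(\left(490 - 916\right) \left(-566 - 10\right)\right)^{3}}{4 \left(1 + 2 \left(\left(490 - 916\right) \left(-566 - 10\right)\right)^{2}\right)} = 1070321 + \frac{-1 - -245376 + 2 \left(\left(-426\right) \left(-576\right)\right)^{3}}{4 \left(1 + 2 \left(\left(-426\right) \left(-576\right)\right)^{2}\right)} = 1070321 + \frac{-1 + 245376 + 2 \cdot 245376^{3}}{4 \left(1 + 2 \cdot 245376^{2}\right)} = 1070321 + \frac{-1 + 245376 + 2 \cdot 14773937164517376}{4 \left(1 + 2 \cdot 60209381376\right)} = 1070321 + \frac{-1 + 245376 + 29547874329034752}{4 \left(1 + 120418762752\right)} = 1070321 + \frac{1}{4} \cdot \frac{1}{120418762753} \cdot 29547874329280127 = 1070321 + \frac{29547874329280127}{481675051012} = \frac{545094796603494979}{481675051012}$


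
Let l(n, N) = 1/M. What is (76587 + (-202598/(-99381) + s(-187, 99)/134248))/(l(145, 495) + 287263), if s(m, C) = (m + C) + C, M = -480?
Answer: 20436560294879020/76651537589782693 ≈ 0.26662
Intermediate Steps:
s(m, C) = m + 2*C (s(m, C) = (C + m) + C = m + 2*C)
l(n, N) = -1/480 (l(n, N) = 1/(-480) = -1/480)
(76587 + (-202598/(-99381) + s(-187, 99)/134248))/(l(145, 495) + 287263) = (76587 + (-202598/(-99381) + (-187 + 2*99)/134248))/(-1/480 + 287263) = (76587 + (-202598*(-1/99381) + (-187 + 198)*(1/134248)))/(137886239/480) = (76587 + (202598/99381 + 11*(1/134248)))*(480/137886239) = (76587 + (202598/99381 + 11/134248))*(480/137886239) = (76587 + 27199469495/13341700488)*(480/137886239) = (1021828014743951/13341700488)*(480/137886239) = 20436560294879020/76651537589782693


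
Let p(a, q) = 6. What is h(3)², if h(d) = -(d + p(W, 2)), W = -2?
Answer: 81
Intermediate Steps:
h(d) = -6 - d (h(d) = -(d + 6) = -(6 + d) = -6 - d)
h(3)² = (-6 - 1*3)² = (-6 - 3)² = (-9)² = 81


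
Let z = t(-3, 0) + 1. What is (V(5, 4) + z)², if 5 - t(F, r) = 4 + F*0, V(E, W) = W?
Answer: 36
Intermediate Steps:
t(F, r) = 1 (t(F, r) = 5 - (4 + F*0) = 5 - (4 + 0) = 5 - 1*4 = 5 - 4 = 1)
z = 2 (z = 1 + 1 = 2)
(V(5, 4) + z)² = (4 + 2)² = 6² = 36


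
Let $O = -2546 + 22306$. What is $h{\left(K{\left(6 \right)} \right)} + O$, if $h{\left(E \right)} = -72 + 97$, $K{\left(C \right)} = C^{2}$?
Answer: $19785$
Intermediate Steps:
$O = 19760$
$h{\left(E \right)} = 25$
$h{\left(K{\left(6 \right)} \right)} + O = 25 + 19760 = 19785$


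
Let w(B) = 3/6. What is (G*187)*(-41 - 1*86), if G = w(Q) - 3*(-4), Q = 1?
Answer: -593725/2 ≈ -2.9686e+5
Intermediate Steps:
w(B) = ½ (w(B) = 3*(⅙) = ½)
G = 25/2 (G = ½ - 3*(-4) = ½ + 12 = 25/2 ≈ 12.500)
(G*187)*(-41 - 1*86) = ((25/2)*187)*(-41 - 1*86) = 4675*(-41 - 86)/2 = (4675/2)*(-127) = -593725/2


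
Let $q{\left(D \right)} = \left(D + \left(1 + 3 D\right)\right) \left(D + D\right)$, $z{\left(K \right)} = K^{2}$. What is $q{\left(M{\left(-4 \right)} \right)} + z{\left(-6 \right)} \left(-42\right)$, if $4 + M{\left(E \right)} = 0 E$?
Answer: $-1392$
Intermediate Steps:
$M{\left(E \right)} = -4$ ($M{\left(E \right)} = -4 + 0 E = -4 + 0 = -4$)
$q{\left(D \right)} = 2 D \left(1 + 4 D\right)$ ($q{\left(D \right)} = \left(1 + 4 D\right) 2 D = 2 D \left(1 + 4 D\right)$)
$q{\left(M{\left(-4 \right)} \right)} + z{\left(-6 \right)} \left(-42\right) = 2 \left(-4\right) \left(1 + 4 \left(-4\right)\right) + \left(-6\right)^{2} \left(-42\right) = 2 \left(-4\right) \left(1 - 16\right) + 36 \left(-42\right) = 2 \left(-4\right) \left(-15\right) - 1512 = 120 - 1512 = -1392$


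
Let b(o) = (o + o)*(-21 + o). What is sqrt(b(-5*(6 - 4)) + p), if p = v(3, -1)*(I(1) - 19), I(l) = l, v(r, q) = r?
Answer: sqrt(566) ≈ 23.791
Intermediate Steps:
b(o) = 2*o*(-21 + o) (b(o) = (2*o)*(-21 + o) = 2*o*(-21 + o))
p = -54 (p = 3*(1 - 19) = 3*(-18) = -54)
sqrt(b(-5*(6 - 4)) + p) = sqrt(2*(-5*(6 - 4))*(-21 - 5*(6 - 4)) - 54) = sqrt(2*(-5*2)*(-21 - 5*2) - 54) = sqrt(2*(-10)*(-21 - 10) - 54) = sqrt(2*(-10)*(-31) - 54) = sqrt(620 - 54) = sqrt(566)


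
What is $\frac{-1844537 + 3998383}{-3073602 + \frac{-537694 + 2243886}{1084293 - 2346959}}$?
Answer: $- \frac{679897028359}{970233612281} \approx -0.70076$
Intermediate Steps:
$\frac{-1844537 + 3998383}{-3073602 + \frac{-537694 + 2243886}{1084293 - 2346959}} = \frac{2153846}{-3073602 + \frac{1706192}{-1262666}} = \frac{2153846}{-3073602 + 1706192 \left(- \frac{1}{1262666}\right)} = \frac{2153846}{-3073602 - \frac{853096}{631333}} = \frac{2153846}{- \frac{1940467224562}{631333}} = 2153846 \left(- \frac{631333}{1940467224562}\right) = - \frac{679897028359}{970233612281}$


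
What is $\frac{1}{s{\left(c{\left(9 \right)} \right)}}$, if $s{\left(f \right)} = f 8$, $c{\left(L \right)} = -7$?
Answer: $- \frac{1}{56} \approx -0.017857$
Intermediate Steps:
$s{\left(f \right)} = 8 f$
$\frac{1}{s{\left(c{\left(9 \right)} \right)}} = \frac{1}{8 \left(-7\right)} = \frac{1}{-56} = - \frac{1}{56}$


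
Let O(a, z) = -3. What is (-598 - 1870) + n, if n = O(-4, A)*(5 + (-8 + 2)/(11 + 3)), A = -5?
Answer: -17372/7 ≈ -2481.7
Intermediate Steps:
n = -96/7 (n = -3*(5 + (-8 + 2)/(11 + 3)) = -3*(5 - 6/14) = -3*(5 - 6*1/14) = -3*(5 - 3/7) = -3*32/7 = -96/7 ≈ -13.714)
(-598 - 1870) + n = (-598 - 1870) - 96/7 = -2468 - 96/7 = -17372/7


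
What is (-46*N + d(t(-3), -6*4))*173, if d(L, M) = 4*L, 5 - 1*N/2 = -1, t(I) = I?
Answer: -97572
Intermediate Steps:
N = 12 (N = 10 - 2*(-1) = 10 + 2 = 12)
(-46*N + d(t(-3), -6*4))*173 = (-46*12 + 4*(-3))*173 = (-552 - 12)*173 = -564*173 = -97572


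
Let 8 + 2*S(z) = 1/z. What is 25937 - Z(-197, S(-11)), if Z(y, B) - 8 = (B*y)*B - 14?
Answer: 14116849/484 ≈ 29167.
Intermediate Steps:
S(z) = -4 + 1/(2*z)
Z(y, B) = -6 + y*B² (Z(y, B) = 8 + ((B*y)*B - 14) = 8 + (y*B² - 14) = 8 + (-14 + y*B²) = -6 + y*B²)
25937 - Z(-197, S(-11)) = 25937 - (-6 - 197*(-4 + (½)/(-11))²) = 25937 - (-6 - 197*(-4 + (½)*(-1/11))²) = 25937 - (-6 - 197*(-4 - 1/22)²) = 25937 - (-6 - 197*(-89/22)²) = 25937 - (-6 - 197*7921/484) = 25937 - (-6 - 1560437/484) = 25937 - 1*(-1563341/484) = 25937 + 1563341/484 = 14116849/484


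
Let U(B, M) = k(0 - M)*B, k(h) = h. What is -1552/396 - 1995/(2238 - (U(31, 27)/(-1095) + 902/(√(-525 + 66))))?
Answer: (-127741240*√51 + 59505774849*I)/(99*(-124938423*I + 329230*√51)) ≈ -4.8106 + 0.016775*I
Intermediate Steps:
U(B, M) = -B*M (U(B, M) = (0 - M)*B = (-M)*B = -B*M)
-1552/396 - 1995/(2238 - (U(31, 27)/(-1095) + 902/(√(-525 + 66)))) = -1552/396 - 1995/(2238 - (-1*31*27/(-1095) + 902/(√(-525 + 66)))) = -1552*1/396 - 1995/(2238 - (-837*(-1/1095) + 902/(√(-459)))) = -388/99 - 1995/(2238 - (279/365 + 902/((3*I*√51)))) = -388/99 - 1995/(2238 - (279/365 + 902*(-I*√51/153))) = -388/99 - 1995/(2238 - (279/365 - 902*I*√51/153)) = -388/99 - 1995/(2238 + (-279/365 + 902*I*√51/153)) = -388/99 - 1995/(816591/365 + 902*I*√51/153)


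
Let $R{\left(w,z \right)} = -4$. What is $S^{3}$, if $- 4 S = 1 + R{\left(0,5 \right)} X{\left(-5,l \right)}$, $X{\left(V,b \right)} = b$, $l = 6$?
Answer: $\frac{12167}{64} \approx 190.11$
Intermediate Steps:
$S = \frac{23}{4}$ ($S = - \frac{1 - 24}{4} = \left(- \frac{1}{4}\right) \left(-23\right) = \frac{23}{4} \approx 5.75$)
$S^{3} = \left(\frac{23}{4}\right)^{3} = \frac{12167}{64}$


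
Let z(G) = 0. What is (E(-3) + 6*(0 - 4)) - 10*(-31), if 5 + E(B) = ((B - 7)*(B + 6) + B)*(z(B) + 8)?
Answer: 17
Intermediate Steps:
E(B) = -5 + 8*B + 8*(-7 + B)*(6 + B) (E(B) = -5 + ((B - 7)*(B + 6) + B)*(0 + 8) = -5 + ((-7 + B)*(6 + B) + B)*8 = -5 + (B + (-7 + B)*(6 + B))*8 = -5 + (8*B + 8*(-7 + B)*(6 + B)) = -5 + 8*B + 8*(-7 + B)*(6 + B))
(E(-3) + 6*(0 - 4)) - 10*(-31) = ((-341 + 8*(-3)²) + 6*(0 - 4)) - 10*(-31) = ((-341 + 8*9) + 6*(-4)) - 1*(-310) = ((-341 + 72) - 24) + 310 = (-269 - 24) + 310 = -293 + 310 = 17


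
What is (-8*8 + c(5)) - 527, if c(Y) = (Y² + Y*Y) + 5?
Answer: -536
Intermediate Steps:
c(Y) = 5 + 2*Y² (c(Y) = (Y² + Y²) + 5 = 2*Y² + 5 = 5 + 2*Y²)
(-8*8 + c(5)) - 527 = (-8*8 + (5 + 2*5²)) - 527 = (-64 + (5 + 2*25)) - 527 = (-64 + (5 + 50)) - 527 = (-64 + 55) - 527 = -9 - 527 = -536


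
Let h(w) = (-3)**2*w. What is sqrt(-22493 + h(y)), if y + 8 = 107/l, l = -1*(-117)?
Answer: 3*I*sqrt(423566)/13 ≈ 150.19*I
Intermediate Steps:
l = 117
y = -829/117 (y = -8 + 107/117 = -829/117 ≈ -7.0855)
h(w) = 9*w
sqrt(-22493 + h(y)) = sqrt(-22493 + 9*(-829/117)) = sqrt(-22493 - 829/13) = sqrt(-293238/13) = 3*I*sqrt(423566)/13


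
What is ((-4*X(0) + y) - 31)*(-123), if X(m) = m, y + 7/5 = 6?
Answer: 16236/5 ≈ 3247.2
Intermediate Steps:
y = 23/5 (y = -7/5 + 6 = 23/5 ≈ 4.6000)
((-4*X(0) + y) - 31)*(-123) = ((-4*0 + 23/5) - 31)*(-123) = ((0 + 23/5) - 31)*(-123) = (23/5 - 31)*(-123) = -132/5*(-123) = 16236/5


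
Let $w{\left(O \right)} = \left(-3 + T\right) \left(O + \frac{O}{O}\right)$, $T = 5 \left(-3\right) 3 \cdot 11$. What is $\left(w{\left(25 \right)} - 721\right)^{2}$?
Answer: $186841561$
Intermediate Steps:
$T = -495$ ($T = \left(-15\right) 3 \cdot 11 = \left(-45\right) 11 = -495$)
$w{\left(O \right)} = -498 - 498 O$ ($w{\left(O \right)} = \left(-3 - 495\right) \left(O + \frac{O}{O}\right) = - 498 \left(O + 1\right) = - 498 \left(1 + O\right) = -498 - 498 O$)
$\left(w{\left(25 \right)} - 721\right)^{2} = \left(\left(-498 - 12450\right) - 721\right)^{2} = \left(-12948 - 721\right)^{2} = \left(-13669\right)^{2} = 186841561$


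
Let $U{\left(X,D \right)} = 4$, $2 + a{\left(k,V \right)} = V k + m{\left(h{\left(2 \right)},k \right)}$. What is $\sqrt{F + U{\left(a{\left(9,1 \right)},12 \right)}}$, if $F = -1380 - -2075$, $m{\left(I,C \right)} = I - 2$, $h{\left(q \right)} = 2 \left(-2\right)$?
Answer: $\sqrt{699} \approx 26.439$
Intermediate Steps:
$h{\left(q \right)} = -4$
$m{\left(I,C \right)} = -2 + I$
$a{\left(k,V \right)} = -8 + V k$ ($a{\left(k,V \right)} = -2 + \left(V k - 6\right) = -2 + \left(-6 + V k\right) = -8 + V k$)
$F = 695$ ($F = -1380 + 2075 = 695$)
$\sqrt{F + U{\left(a{\left(9,1 \right)},12 \right)}} = \sqrt{695 + 4} = \sqrt{699}$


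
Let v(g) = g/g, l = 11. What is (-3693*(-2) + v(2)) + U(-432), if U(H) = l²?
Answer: 7508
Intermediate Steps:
U(H) = 121 (U(H) = 11² = 121)
v(g) = 1
(-3693*(-2) + v(2)) + U(-432) = (-3693*(-2) + 1) + 121 = (7386 + 1) + 121 = 7387 + 121 = 7508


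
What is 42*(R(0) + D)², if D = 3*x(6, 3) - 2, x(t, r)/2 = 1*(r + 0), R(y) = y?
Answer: 10752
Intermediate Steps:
x(t, r) = 2*r (x(t, r) = 2*(1*(r + 0)) = 2*(1*r) = 2*r)
D = 16 (D = 3*(2*3) - 2 = 3*6 - 2 = 18 - 2 = 16)
42*(R(0) + D)² = 42*(0 + 16)² = 42*16² = 42*256 = 10752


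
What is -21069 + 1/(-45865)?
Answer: -966329686/45865 ≈ -21069.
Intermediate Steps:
-21069 + 1/(-45865) = -21069 - 1/45865 = -966329686/45865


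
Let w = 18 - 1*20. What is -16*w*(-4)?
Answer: -128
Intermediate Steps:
w = -2 (w = 18 - 20 = -2)
-16*w*(-4) = -16*(-2)*(-4) = 32*(-4) = -128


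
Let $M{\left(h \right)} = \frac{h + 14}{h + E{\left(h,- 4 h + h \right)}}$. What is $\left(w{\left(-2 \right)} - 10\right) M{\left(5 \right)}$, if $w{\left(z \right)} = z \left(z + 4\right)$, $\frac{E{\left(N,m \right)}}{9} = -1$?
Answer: $\frac{133}{2} \approx 66.5$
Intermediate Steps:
$E{\left(N,m \right)} = -9$ ($E{\left(N,m \right)} = 9 \left(-1\right) = -9$)
$w{\left(z \right)} = z \left(4 + z\right)$
$M{\left(h \right)} = \frac{14 + h}{-9 + h}$ ($M{\left(h \right)} = \frac{h + 14}{h - 9} = \frac{14 + h}{-9 + h}$)
$\left(w{\left(-2 \right)} - 10\right) M{\left(5 \right)} = \left(- 2 \left(4 - 2\right) - 10\right) \frac{14 + 5}{-9 + 5} = \left(\left(-2\right) 2 - 10\right) \frac{1}{-4} \cdot 19 = \left(-4 - 10\right) \left(\left(- \frac{1}{4}\right) 19\right) = \left(-14\right) \left(- \frac{19}{4}\right) = \frac{133}{2}$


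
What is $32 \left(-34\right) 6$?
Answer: $-6528$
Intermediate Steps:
$32 \left(-34\right) 6 = \left(-1088\right) 6 = -6528$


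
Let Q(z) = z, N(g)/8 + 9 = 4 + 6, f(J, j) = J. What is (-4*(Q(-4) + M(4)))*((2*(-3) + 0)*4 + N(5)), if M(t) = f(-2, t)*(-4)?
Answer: 256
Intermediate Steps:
N(g) = 8 (N(g) = -72 + 8*(4 + 6) = -72 + 8*10 = -72 + 80 = 8)
M(t) = 8 (M(t) = -2*(-4) = 8)
(-4*(Q(-4) + M(4)))*((2*(-3) + 0)*4 + N(5)) = (-4*(-4 + 8))*((2*(-3) + 0)*4 + 8) = (-4*4)*((-6 + 0)*4 + 8) = -16*(-6*4 + 8) = -16*(-24 + 8) = -16*(-16) = 256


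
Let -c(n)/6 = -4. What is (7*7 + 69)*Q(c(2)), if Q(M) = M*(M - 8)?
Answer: 45312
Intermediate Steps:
c(n) = 24 (c(n) = -6*(-4) = 24)
Q(M) = M*(-8 + M)
(7*7 + 69)*Q(c(2)) = (7*7 + 69)*(24*(-8 + 24)) = (49 + 69)*(24*16) = 118*384 = 45312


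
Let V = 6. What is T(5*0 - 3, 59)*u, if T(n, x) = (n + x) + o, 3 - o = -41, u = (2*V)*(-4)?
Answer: -4800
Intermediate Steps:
u = -48 (u = (2*6)*(-4) = 12*(-4) = -48)
o = 44 (o = 3 - 1*(-41) = 3 + 41 = 44)
T(n, x) = 44 + n + x (T(n, x) = (n + x) + 44 = 44 + n + x)
T(5*0 - 3, 59)*u = (44 + (5*0 - 3) + 59)*(-48) = (44 + (0 - 3) + 59)*(-48) = (44 - 3 + 59)*(-48) = 100*(-48) = -4800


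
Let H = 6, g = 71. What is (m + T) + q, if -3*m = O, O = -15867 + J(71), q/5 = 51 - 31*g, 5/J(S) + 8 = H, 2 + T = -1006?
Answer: -38809/6 ≈ -6468.2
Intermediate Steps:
T = -1008 (T = -2 - 1006 = -1008)
J(S) = -5/2 (J(S) = 5/(-8 + 6) = 5/(-2) = 5*(-½) = -5/2)
q = -10750 (q = 5*(51 - 31*71) = 5*(51 - 2201) = 5*(-2150) = -10750)
O = -31739/2 (O = -15867 - 5/2 = -31739/2 ≈ -15870.)
m = 31739/6 (m = -⅓*(-31739/2) = 31739/6 ≈ 5289.8)
(m + T) + q = (31739/6 - 1008) - 10750 = 25691/6 - 10750 = -38809/6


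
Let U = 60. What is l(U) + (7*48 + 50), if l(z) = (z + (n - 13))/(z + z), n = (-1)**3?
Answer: 23183/60 ≈ 386.38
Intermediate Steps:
n = -1
l(z) = (-14 + z)/(2*z) (l(z) = (z + (-1 - 13))/(z + z) = (z - 14)/((2*z)) = (-14 + z)*(1/(2*z)) = (-14 + z)/(2*z))
l(U) + (7*48 + 50) = (1/2)*(-14 + 60)/60 + (7*48 + 50) = (1/2)*(1/60)*46 + (336 + 50) = 23/60 + 386 = 23183/60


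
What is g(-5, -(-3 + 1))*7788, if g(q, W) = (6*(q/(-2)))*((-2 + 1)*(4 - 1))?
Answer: -350460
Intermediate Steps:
g(q, W) = 9*q (g(q, W) = (6*(q*(-½)))*(-1*3) = (6*(-q/2))*(-3) = -3*q*(-3) = 9*q)
g(-5, -(-3 + 1))*7788 = (9*(-5))*7788 = -45*7788 = -350460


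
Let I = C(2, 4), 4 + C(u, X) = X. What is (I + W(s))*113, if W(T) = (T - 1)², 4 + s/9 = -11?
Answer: 2090048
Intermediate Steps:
s = -135 (s = -36 + 9*(-11) = -36 - 99 = -135)
C(u, X) = -4 + X
W(T) = (-1 + T)²
I = 0 (I = -4 + 4 = 0)
(I + W(s))*113 = (0 + (-1 - 135)²)*113 = (0 + (-136)²)*113 = (0 + 18496)*113 = 18496*113 = 2090048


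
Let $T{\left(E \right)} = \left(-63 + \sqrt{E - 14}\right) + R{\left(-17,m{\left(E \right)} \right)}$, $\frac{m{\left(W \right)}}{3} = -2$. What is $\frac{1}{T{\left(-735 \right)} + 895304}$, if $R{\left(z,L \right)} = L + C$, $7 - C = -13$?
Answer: $\frac{895255}{801481515774} - \frac{i \sqrt{749}}{801481515774} \approx 1.117 \cdot 10^{-6} - 3.4147 \cdot 10^{-11} i$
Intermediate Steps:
$C = 20$ ($C = 7 - -13 = 7 + 13 = 20$)
$m{\left(W \right)} = -6$ ($m{\left(W \right)} = 3 \left(-2\right) = -6$)
$R{\left(z,L \right)} = 20 + L$ ($R{\left(z,L \right)} = L + 20 = 20 + L$)
$T{\left(E \right)} = -49 + \sqrt{-14 + E}$ ($T{\left(E \right)} = \left(-63 + \sqrt{E - 14}\right) + \left(20 - 6\right) = \left(-63 + \sqrt{-14 + E}\right) + 14 = -49 + \sqrt{-14 + E}$)
$\frac{1}{T{\left(-735 \right)} + 895304} = \frac{1}{\left(-49 + \sqrt{-14 - 735}\right) + 895304} = \frac{1}{\left(-49 + \sqrt{-749}\right) + 895304} = \frac{1}{\left(-49 + i \sqrt{749}\right) + 895304} = \frac{1}{895255 + i \sqrt{749}}$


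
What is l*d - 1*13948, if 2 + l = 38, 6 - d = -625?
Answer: 8768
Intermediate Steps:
d = 631 (d = 6 - 1*(-625) = 6 + 625 = 631)
l = 36 (l = -2 + 38 = 36)
l*d - 1*13948 = 36*631 - 1*13948 = 22716 - 13948 = 8768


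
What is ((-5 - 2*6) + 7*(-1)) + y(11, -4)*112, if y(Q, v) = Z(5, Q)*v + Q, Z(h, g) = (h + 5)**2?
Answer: -43592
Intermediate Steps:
Z(h, g) = (5 + h)**2
y(Q, v) = Q + 100*v (y(Q, v) = (5 + 5)**2*v + Q = 10**2*v + Q = 100*v + Q = Q + 100*v)
((-5 - 2*6) + 7*(-1)) + y(11, -4)*112 = ((-5 - 2*6) + 7*(-1)) + (11 + 100*(-4))*112 = ((-5 - 12) - 7) + (11 - 400)*112 = (-17 - 7) - 389*112 = -24 - 43568 = -43592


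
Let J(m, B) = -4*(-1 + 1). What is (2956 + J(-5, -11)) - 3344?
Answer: -388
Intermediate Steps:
J(m, B) = 0 (J(m, B) = -4*0 = 0)
(2956 + J(-5, -11)) - 3344 = (2956 + 0) - 3344 = 2956 - 3344 = -388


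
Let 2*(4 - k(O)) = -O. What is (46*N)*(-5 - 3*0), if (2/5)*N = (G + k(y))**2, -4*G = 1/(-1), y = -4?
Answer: -46575/16 ≈ -2910.9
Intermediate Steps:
k(O) = 4 + O/2 (k(O) = 4 - (-1)*O/2 = 4 + O/2)
G = 1/4 (G = -1/(4*(-1)) = -(-1)/4 = -1/4*(-1) = 1/4 ≈ 0.25000)
N = 405/32 (N = 5*(1/4 + (4 + (1/2)*(-4)))**2/2 = 5*(1/4 + (4 - 2))**2/2 = 5*(1/4 + 2)**2/2 = 5*(9/4)**2/2 = (5/2)*(81/16) = 405/32 ≈ 12.656)
(46*N)*(-5 - 3*0) = (46*(405/32))*(-5 - 3*0) = 9315*(-5 + 0)/16 = (9315/16)*(-5) = -46575/16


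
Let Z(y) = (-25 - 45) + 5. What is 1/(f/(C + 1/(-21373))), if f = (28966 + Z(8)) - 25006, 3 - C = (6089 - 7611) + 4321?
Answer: -59758909/83247835 ≈ -0.71784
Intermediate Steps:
Z(y) = -65 (Z(y) = -70 + 5 = -65)
C = -2796 (C = 3 - ((6089 - 7611) + 4321) = 3 - (-1522 + 4321) = 3 - 1*2799 = 3 - 2799 = -2796)
f = 3895 (f = (28966 - 65) - 25006 = 28901 - 25006 = 3895)
1/(f/(C + 1/(-21373))) = 1/(3895/(-2796 + 1/(-21373))) = 1/(3895/(-2796 - 1/21373)) = 1/(3895/(-59758909/21373)) = 1/(3895*(-21373/59758909)) = 1/(-83247835/59758909) = -59758909/83247835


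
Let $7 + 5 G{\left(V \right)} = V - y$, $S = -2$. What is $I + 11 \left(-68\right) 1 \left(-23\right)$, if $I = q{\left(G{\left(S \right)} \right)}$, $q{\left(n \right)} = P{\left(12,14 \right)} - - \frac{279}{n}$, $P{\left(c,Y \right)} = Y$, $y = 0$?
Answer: $17063$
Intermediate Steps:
$G{\left(V \right)} = - \frac{7}{5} + \frac{V}{5}$ ($G{\left(V \right)} = - \frac{7}{5} + \frac{V - 0}{5} = - \frac{7}{5} + \frac{V + 0}{5} = - \frac{7}{5} + \frac{V}{5}$)
$q{\left(n \right)} = 14 + \frac{279}{n}$ ($q{\left(n \right)} = 14 - - \frac{279}{n} = 14 + \frac{279}{n}$)
$I = -141$ ($I = 14 + \frac{279}{- \frac{7}{5} + \frac{1}{5} \left(-2\right)} = 14 + \frac{279}{- \frac{7}{5} - \frac{2}{5}} = 14 + \frac{279}{- \frac{9}{5}} = 14 + 279 \left(- \frac{5}{9}\right) = 14 - 155 = -141$)
$I + 11 \left(-68\right) 1 \left(-23\right) = -141 + 11 \left(-68\right) 1 \left(-23\right) = -141 - -17204 = -141 + 17204 = 17063$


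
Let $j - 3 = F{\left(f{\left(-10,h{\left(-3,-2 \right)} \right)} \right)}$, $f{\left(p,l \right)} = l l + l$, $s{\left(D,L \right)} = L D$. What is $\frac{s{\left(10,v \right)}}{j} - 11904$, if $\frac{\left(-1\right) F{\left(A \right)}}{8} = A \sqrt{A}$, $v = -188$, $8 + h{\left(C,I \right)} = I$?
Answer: $- \frac{185130970408}{15551997} + \frac{451200 \sqrt{10}}{5183999} \approx -11904.0$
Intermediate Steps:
$h{\left(C,I \right)} = -8 + I$
$s{\left(D,L \right)} = D L$
$f{\left(p,l \right)} = l + l^{2}$ ($f{\left(p,l \right)} = l^{2} + l = l + l^{2}$)
$F{\left(A \right)} = - 8 A^{\frac{3}{2}}$ ($F{\left(A \right)} = - 8 A \sqrt{A} = - 8 A^{\frac{3}{2}}$)
$j = 3 - 2160 \sqrt{10}$ ($j = 3 - 8 \left(\left(-8 - 2\right) \left(1 - 10\right)\right)^{\frac{3}{2}} = 3 - 8 \left(- 10 \left(1 - 10\right)\right)^{\frac{3}{2}} = 3 - 8 \left(\left(-10\right) \left(-9\right)\right)^{\frac{3}{2}} = 3 - 8 \cdot 90^{\frac{3}{2}} = 3 - 8 \cdot 270 \sqrt{10} = 3 - 2160 \sqrt{10} \approx -6827.5$)
$\frac{s{\left(10,v \right)}}{j} - 11904 = \frac{10 \left(-188\right)}{3 - 2160 \sqrt{10}} - 11904 = - \frac{1880}{3 - 2160 \sqrt{10}} - 11904 = -11904 - \frac{1880}{3 - 2160 \sqrt{10}}$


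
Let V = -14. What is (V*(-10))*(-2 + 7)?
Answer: 700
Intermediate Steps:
(V*(-10))*(-2 + 7) = (-14*(-10))*(-2 + 7) = 140*5 = 700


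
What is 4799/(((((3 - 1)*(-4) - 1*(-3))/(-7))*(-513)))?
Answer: -33593/2565 ≈ -13.097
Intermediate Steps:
4799/(((((3 - 1)*(-4) - 1*(-3))/(-7))*(-513))) = 4799/((((2*(-4) + 3)*(-⅐))*(-513))) = 4799/((((-8 + 3)*(-⅐))*(-513))) = 4799/((-5*(-⅐)*(-513))) = 4799/(((5/7)*(-513))) = 4799/(-2565/7) = 4799*(-7/2565) = -33593/2565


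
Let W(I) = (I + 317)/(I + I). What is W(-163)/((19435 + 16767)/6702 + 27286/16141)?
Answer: -378619437/5684308291 ≈ -0.066608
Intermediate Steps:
W(I) = (317 + I)/(2*I) (W(I) = (317 + I)/((2*I)) = (317 + I)*(1/(2*I)) = (317 + I)/(2*I))
W(-163)/((19435 + 16767)/6702 + 27286/16141) = ((½)*(317 - 163)/(-163))/((19435 + 16767)/6702 + 27286/16141) = ((½)*(-1/163)*154)/(36202*(1/6702) + 27286*(1/16141)) = -77/(163*(18101/3351 + 27286/16141)) = -77/(163*383603627/54088491) = -77/163*54088491/383603627 = -378619437/5684308291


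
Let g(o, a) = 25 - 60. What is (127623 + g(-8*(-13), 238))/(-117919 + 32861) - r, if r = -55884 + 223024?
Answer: -7108360854/42529 ≈ -1.6714e+5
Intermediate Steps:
g(o, a) = -35
r = 167140
(127623 + g(-8*(-13), 238))/(-117919 + 32861) - r = (127623 - 35)/(-117919 + 32861) - 1*167140 = 127588/(-85058) - 167140 = 127588*(-1/85058) - 167140 = -63794/42529 - 167140 = -7108360854/42529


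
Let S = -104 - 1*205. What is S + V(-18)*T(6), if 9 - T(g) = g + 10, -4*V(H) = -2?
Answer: -625/2 ≈ -312.50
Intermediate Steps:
V(H) = ½ (V(H) = -¼*(-2) = ½)
S = -309 (S = -104 - 205 = -309)
T(g) = -1 - g (T(g) = 9 - (g + 10) = 9 - (10 + g) = 9 + (-10 - g) = -1 - g)
S + V(-18)*T(6) = -309 + (-1 - 1*6)/2 = -309 + (-1 - 6)/2 = -309 + (½)*(-7) = -309 - 7/2 = -625/2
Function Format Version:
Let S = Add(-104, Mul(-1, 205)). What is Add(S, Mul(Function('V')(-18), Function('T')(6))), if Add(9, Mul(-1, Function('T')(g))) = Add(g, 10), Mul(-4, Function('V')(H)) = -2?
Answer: Rational(-625, 2) ≈ -312.50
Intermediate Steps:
Function('V')(H) = Rational(1, 2) (Function('V')(H) = Mul(Rational(-1, 4), -2) = Rational(1, 2))
S = -309 (S = Add(-104, -205) = -309)
Function('T')(g) = Add(-1, Mul(-1, g)) (Function('T')(g) = Add(9, Mul(-1, Add(g, 10))) = Add(9, Mul(-1, Add(10, g))) = Add(9, Add(-10, Mul(-1, g))) = Add(-1, Mul(-1, g)))
Add(S, Mul(Function('V')(-18), Function('T')(6))) = Add(-309, Mul(Rational(1, 2), Add(-1, Mul(-1, 6)))) = Add(-309, Mul(Rational(1, 2), Add(-1, -6))) = Add(-309, Mul(Rational(1, 2), -7)) = Add(-309, Rational(-7, 2)) = Rational(-625, 2)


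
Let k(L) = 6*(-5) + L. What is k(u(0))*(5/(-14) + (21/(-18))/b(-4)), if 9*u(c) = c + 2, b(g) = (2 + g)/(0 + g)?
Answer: 15142/189 ≈ 80.116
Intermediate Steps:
b(g) = (2 + g)/g
u(c) = 2/9 + c/9 (u(c) = (c + 2)/9 = (2 + c)/9 = 2/9 + c/9)
k(L) = -30 + L
k(u(0))*(5/(-14) + (21/(-18))/b(-4)) = (-30 + (2/9 + (⅑)*0))*(5/(-14) + (21/(-18))/(((2 - 4)/(-4)))) = (-30 + (2/9 + 0))*(5*(-1/14) + (21*(-1/18))/((-¼*(-2)))) = (-30 + 2/9)*(-5/14 - 7/(6*½)) = -268*(-5/14 - 7/6*2)/9 = -268*(-5/14 - 7/3)/9 = -268/9*(-113/42) = 15142/189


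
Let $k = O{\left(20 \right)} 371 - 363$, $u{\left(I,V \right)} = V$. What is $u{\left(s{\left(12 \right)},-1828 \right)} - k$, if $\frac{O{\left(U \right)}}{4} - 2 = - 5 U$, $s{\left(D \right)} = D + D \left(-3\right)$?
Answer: $143967$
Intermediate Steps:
$s{\left(D \right)} = - 2 D$ ($s{\left(D \right)} = D - 3 D = - 2 D$)
$O{\left(U \right)} = 8 - 20 U$ ($O{\left(U \right)} = 8 + 4 \left(- 5 U\right) = 8 - 20 U$)
$k = -145795$ ($k = \left(8 - 400\right) 371 - 363 = \left(-392\right) 371 - 363 = -145432 - 363 = -145795$)
$u{\left(s{\left(12 \right)},-1828 \right)} - k = -1828 - -145795 = -1828 + 145795 = 143967$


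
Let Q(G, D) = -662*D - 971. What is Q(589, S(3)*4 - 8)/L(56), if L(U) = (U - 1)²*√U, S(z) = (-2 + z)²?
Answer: 1677*√14/84700 ≈ 0.074082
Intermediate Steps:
L(U) = √U*(-1 + U)² (L(U) = (-1 + U)²*√U = √U*(-1 + U)²)
Q(G, D) = -971 - 662*D
Q(589, S(3)*4 - 8)/L(56) = (-971 - 662*((-2 + 3)²*4 - 8))/((√56*(-1 + 56)²)) = (-971 - 662*(1²*4 - 8))/(((2*√14)*55²)) = (-971 - 662*(1*4 - 8))/(((2*√14)*3025)) = (-971 - 662*(4 - 8))/((6050*√14)) = (-971 - 662*(-4))*(√14/84700) = (-971 + 2648)*(√14/84700) = 1677*(√14/84700) = 1677*√14/84700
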